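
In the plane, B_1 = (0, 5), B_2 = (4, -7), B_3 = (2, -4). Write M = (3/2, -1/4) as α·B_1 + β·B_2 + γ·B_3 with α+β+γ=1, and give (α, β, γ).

Signed area of the reference triangle: [B_1B_2B_3] = ½·(0·(-7−(-4)) + 4·(-4−5) + 2·(5−(-7))) = ½·(0 − 36 + 24) = -6.
[MB_2B_3] = ½·((3/2)·(-7−(-4)) + 4·(-4−(-1/4)) + 2·(-1/4−(-7))) = ½·(-9/2 − 15 + 27/2) = -3, so the B_1-coordinate is (-3)/(-6) = 1/2.
[B_1MB_3] = ½·(0·(-1/4−(-4)) + (3/2)·(-4−5) + 2·(5−(-1/4))) = ½·(0 − 27/2 + 21/2) = -3/2, so the B_2-coordinate is 1/4.
[B_1B_2M] = ½·(0·(-7−(-1/4)) + 4·(-1/4−5) + (3/2)·(5−(-7))) = ½·(0 − 21 + 18) = -3/2, so the B_3-coordinate is 1/4.
Check: 1/2 + 1/4 + 1/4 = 1.

(1/2, 1/4, 1/4)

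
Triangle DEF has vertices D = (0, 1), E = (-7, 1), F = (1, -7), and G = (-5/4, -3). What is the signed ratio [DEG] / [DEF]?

[DEF] = ½·(0·(1−(-7)) + (-7)·(-7−1) + 1·(1−1)) = ½·(0 + 56 + 0) = 28.
[DEG] = ½·(0·(1−(-3)) + (-7)·(-3−1) + (-5/4)·(1−1)) = ½·(0 + 28 + 0) = 14, so the ratio is 14/28 = 1/2.

1/2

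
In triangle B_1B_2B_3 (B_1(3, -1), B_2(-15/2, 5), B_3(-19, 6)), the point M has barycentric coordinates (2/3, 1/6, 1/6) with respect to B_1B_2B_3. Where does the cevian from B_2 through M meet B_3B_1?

Line B_2M meets B_3B_1 where the B_2-coordinate vanishes; zeroing M's B_2-weight and renormalizing leaves B_3, B_1-weights 1/6 : 2/3 → (1/5, 4/5).
So N = (1/5)·B_3 + (4/5)·B_1 = (-7/5, 2/5).

(-7/5, 2/5)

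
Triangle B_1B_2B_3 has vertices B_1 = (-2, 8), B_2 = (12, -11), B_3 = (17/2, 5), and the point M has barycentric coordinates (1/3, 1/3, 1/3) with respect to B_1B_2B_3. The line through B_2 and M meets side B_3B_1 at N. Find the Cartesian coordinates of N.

(13/4, 13/2)

Line B_2M meets B_3B_1 where the B_2-coordinate vanishes; zeroing M's B_2-weight and renormalizing leaves B_3, B_1-weights 1/3 : 1/3 → (1/2, 1/2).
So N = (1/2)·B_3 + (1/2)·B_1 = (13/4, 13/2).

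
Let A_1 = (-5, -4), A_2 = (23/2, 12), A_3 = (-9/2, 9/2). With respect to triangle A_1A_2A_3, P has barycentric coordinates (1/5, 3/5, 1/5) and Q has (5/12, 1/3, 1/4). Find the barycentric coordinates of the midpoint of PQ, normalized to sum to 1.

Since both coordinate triples sum to 1, the midpoint's barycentrics are the componentwise average.
(1/5+5/12)/2 = 37/120; similarly 7/15 and 9/40.

(37/120, 7/15, 9/40)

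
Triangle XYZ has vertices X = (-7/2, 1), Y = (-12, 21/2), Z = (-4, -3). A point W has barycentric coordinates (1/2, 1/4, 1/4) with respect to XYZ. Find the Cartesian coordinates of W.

(-23/4, 19/8)

W = (1/2)·X + (1/4)·Y + (1/4)·Z.
x-coordinate: (1/2)·(-7/2) + (1/4)·(-12) + (1/4)·(-4) = -23/4.
y-coordinate: (1/2)·1 + (1/4)·(21/2) + (1/4)·(-3) = 19/8.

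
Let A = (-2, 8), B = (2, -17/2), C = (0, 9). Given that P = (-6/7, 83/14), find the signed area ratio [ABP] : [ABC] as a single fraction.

[ABC] = ½·((-2)·(-17/2−9) + 2·(9−8) + 0·(8−(-17/2))) = ½·(35 + 2 + 0) = 37/2.
[ABP] = ½·((-2)·(-17/2−(83/14)) + 2·(83/14−8) + (-6/7)·(8−(-17/2))) = ½·(202/7 − 29/7 − 99/7) = 37/7, so the ratio is (37/7)/(37/2) = 2/7.

2/7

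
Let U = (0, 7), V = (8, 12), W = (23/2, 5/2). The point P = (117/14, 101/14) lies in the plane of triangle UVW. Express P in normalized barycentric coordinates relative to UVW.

Signed area of the reference triangle: [UVW] = ½·(0·(12−(5/2)) + 8·(5/2−7) + (23/2)·(7−12)) = ½·(0 − 36 − 115/2) = -187/4.
[PVW] = ½·((117/14)·(12−(5/2)) + 8·(5/2−(101/14)) + (23/2)·(101/14−12)) = ½·(2223/28 − 264/7 − 1541/28) = -187/28, so the U-coordinate is (-187/28)/(-187/4) = 1/7.
[UPW] = ½·(0·(101/14−(5/2)) + (117/14)·(5/2−7) + (23/2)·(7−(101/14))) = ½·(0 − 1053/28 − 69/28) = -561/28, so the V-coordinate is 3/7.
[UVP] = ½·(0·(12−(101/14)) + 8·(101/14−7) + (117/14)·(7−12)) = ½·(0 + 12/7 − 585/14) = -561/28, so the W-coordinate is 3/7.

(1/7, 3/7, 3/7)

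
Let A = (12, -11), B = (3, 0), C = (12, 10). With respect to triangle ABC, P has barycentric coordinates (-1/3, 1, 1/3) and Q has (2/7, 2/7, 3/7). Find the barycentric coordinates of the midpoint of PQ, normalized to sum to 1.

(-1/42, 9/14, 8/21)

Since both coordinate triples sum to 1, the midpoint's barycentrics are the componentwise average.
(-1/3+2/7)/2 = -1/42; similarly 9/14 and 8/21.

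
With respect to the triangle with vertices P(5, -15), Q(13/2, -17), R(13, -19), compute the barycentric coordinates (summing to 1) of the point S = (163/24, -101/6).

(1/6, 3/4, 1/12)

Signed area of the reference triangle: [PQR] = ½·(5·(-17−(-19)) + (13/2)·(-19−(-15)) + 13·(-15−(-17))) = ½·(10 − 26 + 26) = 5.
[SQR] = ½·((163/24)·(-17−(-19)) + (13/2)·(-19−(-101/6)) + 13·(-101/6−(-17))) = ½·(163/12 − 169/12 + 13/6) = 5/6, so the P-coordinate is (5/6)/5 = 1/6.
[PSR] = ½·(5·(-101/6−(-19)) + (163/24)·(-19−(-15)) + 13·(-15−(-101/6))) = ½·(65/6 − 163/6 + 143/6) = 15/4, so the Q-coordinate is 3/4.
[PQS] = ½·(5·(-17−(-101/6)) + (13/2)·(-101/6−(-15)) + (163/24)·(-15−(-17))) = ½·(-5/6 − 143/12 + 163/12) = 5/12, so the R-coordinate is 1/12.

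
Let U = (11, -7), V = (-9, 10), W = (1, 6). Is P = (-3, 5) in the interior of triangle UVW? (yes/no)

yes

Barycentric coordinates of P: (13/45, 31/45, 1/45).
The three coordinates are positive, positive, positive; a point is interior exactly when all three are positive.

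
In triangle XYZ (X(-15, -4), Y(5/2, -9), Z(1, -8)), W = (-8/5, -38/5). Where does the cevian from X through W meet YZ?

(7/4, -17/2)

Barycentric coordinates of W with respect to XYZ: (1/5, 2/5, 2/5).
On side YZ the X-coordinate is zero; dropping W's X-weight 1/5 and renormalizing the remaining 2/5 : 2/5 gives weights 1/2, 1/2 on Y, Z.
V = (1/2)·(5/2, -9) + (1/2)·(1, -8) = (7/4, -17/2).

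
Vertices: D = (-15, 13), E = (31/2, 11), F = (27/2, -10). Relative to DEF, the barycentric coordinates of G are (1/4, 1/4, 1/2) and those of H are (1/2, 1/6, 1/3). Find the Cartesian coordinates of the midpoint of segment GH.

(155/48, 3)

Barycentric coordinates of the midpoint are the average: (3/8, 5/24, 5/12).
Converting: (3/8)·D + (5/24)·E + (5/12)·F = (155/48, 3).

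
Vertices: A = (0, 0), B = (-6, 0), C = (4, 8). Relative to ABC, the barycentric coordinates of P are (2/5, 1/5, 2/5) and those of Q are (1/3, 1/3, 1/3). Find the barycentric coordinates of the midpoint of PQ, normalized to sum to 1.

Since both coordinate triples sum to 1, the midpoint's barycentrics are the componentwise average.
(2/5+1/3)/2 = 11/30; similarly 4/15 and 11/30.

(11/30, 4/15, 11/30)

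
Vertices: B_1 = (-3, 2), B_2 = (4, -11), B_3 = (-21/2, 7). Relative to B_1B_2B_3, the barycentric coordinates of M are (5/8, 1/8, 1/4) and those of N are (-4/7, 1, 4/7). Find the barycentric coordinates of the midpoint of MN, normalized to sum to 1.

Since both coordinate triples sum to 1, the midpoint's barycentrics are the componentwise average.
(5/8+-4/7)/2 = 3/112; similarly 9/16 and 23/56.

(3/112, 9/16, 23/56)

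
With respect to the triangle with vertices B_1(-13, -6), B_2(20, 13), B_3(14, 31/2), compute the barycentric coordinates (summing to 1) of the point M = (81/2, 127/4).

Signed area of the reference triangle: [B_1B_2B_3] = ½·((-13)·(13−(31/2)) + 20·(31/2−(-6)) + 14·(-6−13)) = ½·(65/2 + 430 − 266) = 393/4.
[MB_2B_3] = ½·((81/2)·(13−(31/2)) + 20·(31/2−(127/4)) + 14·(127/4−13)) = ½·(-405/4 − 325 + 525/2) = -655/8, so the B_1-coordinate is (-655/8)/(393/4) = -5/6.
[B_1MB_3] = ½·((-13)·(127/4−(31/2)) + (81/2)·(31/2−(-6)) + 14·(-6−(127/4))) = ½·(-845/4 + 3483/4 − 1057/2) = 131/2, so the B_2-coordinate is 2/3.
[B_1B_2M] = ½·((-13)·(13−(127/4)) + 20·(127/4−(-6)) + (81/2)·(-6−13)) = ½·(975/4 + 755 − 1539/2) = 917/8, so the B_3-coordinate is 7/6.

(-5/6, 2/3, 7/6)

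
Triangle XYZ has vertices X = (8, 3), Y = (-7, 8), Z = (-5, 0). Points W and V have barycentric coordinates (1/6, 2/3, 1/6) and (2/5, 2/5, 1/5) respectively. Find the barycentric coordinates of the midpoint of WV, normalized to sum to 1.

Since both coordinate triples sum to 1, the midpoint's barycentrics are the componentwise average.
(1/6+2/5)/2 = 17/60; similarly 8/15 and 11/60.

(17/60, 8/15, 11/60)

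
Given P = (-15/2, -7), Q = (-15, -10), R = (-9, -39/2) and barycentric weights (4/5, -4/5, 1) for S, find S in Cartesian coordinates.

(-3, -171/10)

S = (4/5)·P + (-4/5)·Q + 1·R.
x-coordinate: (4/5)·(-15/2) + (-4/5)·(-15) + 1·(-9) = -3.
y-coordinate: (4/5)·(-7) + (-4/5)·(-10) + 1·(-39/2) = -171/10.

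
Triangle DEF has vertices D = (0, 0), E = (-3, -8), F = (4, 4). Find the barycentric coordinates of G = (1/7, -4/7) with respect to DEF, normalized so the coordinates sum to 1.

Signed area of the reference triangle: [DEF] = ½·(0·(-8−4) + (-3)·(4−0) + 4·(0−(-8))) = ½·(0 − 12 + 32) = 10.
[GEF] = ½·((1/7)·(-8−4) + (-3)·(4−(-4/7)) + 4·(-4/7−(-8))) = ½·(-12/7 − 96/7 + 208/7) = 50/7, so the D-coordinate is (50/7)/10 = 5/7.
[DGF] = ½·(0·(-4/7−4) + (1/7)·(4−0) + 4·(0−(-4/7))) = ½·(0 + 4/7 + 16/7) = 10/7, so the E-coordinate is 1/7.
[DEG] = ½·(0·(-8−(-4/7)) + (-3)·(-4/7−0) + (1/7)·(0−(-8))) = ½·(0 + 12/7 + 8/7) = 10/7, so the F-coordinate is 1/7.
Check: 5/7 + 1/7 + 1/7 = 1.

(5/7, 1/7, 1/7)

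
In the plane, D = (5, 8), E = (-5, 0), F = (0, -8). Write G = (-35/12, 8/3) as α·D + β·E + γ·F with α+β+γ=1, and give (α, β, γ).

Signed area of the reference triangle: [DEF] = ½·(5·(0−(-8)) + (-5)·(-8−8) + 0·(8−0)) = ½·(40 + 80 + 0) = 60.
[GEF] = ½·((-35/12)·(0−(-8)) + (-5)·(-8−(8/3)) + 0·(8/3−0)) = ½·(-70/3 + 160/3 + 0) = 15, so the D-coordinate is 15/60 = 1/4.
[DGF] = ½·(5·(8/3−(-8)) + (-35/12)·(-8−8) + 0·(8−(8/3))) = ½·(160/3 + 140/3 + 0) = 50, so the E-coordinate is 5/6.
[DEG] = ½·(5·(0−(8/3)) + (-5)·(8/3−8) + (-35/12)·(8−0)) = ½·(-40/3 + 80/3 − 70/3) = -5, so the F-coordinate is -1/12.
Check: 1/4 + 5/6 − 1/12 = 1.

(1/4, 5/6, -1/12)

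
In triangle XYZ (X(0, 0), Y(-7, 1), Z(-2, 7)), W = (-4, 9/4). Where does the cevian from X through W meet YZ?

Barycentric coordinates of W with respect to XYZ: (1/4, 1/2, 1/4).
On side YZ the X-coordinate is zero; dropping W's X-weight 1/4 and renormalizing the remaining 1/2 : 1/4 gives weights 2/3, 1/3 on Y, Z.
V = (2/3)·(-7, 1) + (1/3)·(-2, 7) = (-16/3, 3).

(-16/3, 3)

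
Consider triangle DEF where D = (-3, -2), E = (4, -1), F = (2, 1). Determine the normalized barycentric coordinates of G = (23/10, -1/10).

(1/10, 2/5, 1/2)

Signed area of the reference triangle: [DEF] = ½·((-3)·(-1−1) + 4·(1−(-2)) + 2·(-2−(-1))) = ½·(6 + 12 − 2) = 8.
[GEF] = ½·((23/10)·(-1−1) + 4·(1−(-1/10)) + 2·(-1/10−(-1))) = ½·(-23/5 + 22/5 + 9/5) = 4/5, so the D-coordinate is (4/5)/8 = 1/10.
[DGF] = ½·((-3)·(-1/10−1) + (23/10)·(1−(-2)) + 2·(-2−(-1/10))) = ½·(33/10 + 69/10 − 19/5) = 16/5, so the E-coordinate is 2/5.
[DEG] = ½·((-3)·(-1−(-1/10)) + 4·(-1/10−(-2)) + (23/10)·(-2−(-1))) = ½·(27/10 + 38/5 − 23/10) = 4, so the F-coordinate is 1/2.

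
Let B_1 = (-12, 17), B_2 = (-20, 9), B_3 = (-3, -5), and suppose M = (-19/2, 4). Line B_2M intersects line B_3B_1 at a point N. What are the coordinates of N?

Barycentric coordinates of M with respect to B_1B_2B_3: (1/4, 1/4, 1/2).
On side B_3B_1 the B_2-coordinate is zero; dropping M's B_2-weight 1/4 and renormalizing the remaining 1/2 : 1/4 gives weights 2/3, 1/3 on B_3, B_1.
N = (2/3)·(-3, -5) + (1/3)·(-12, 17) = (-6, 7/3).

(-6, 7/3)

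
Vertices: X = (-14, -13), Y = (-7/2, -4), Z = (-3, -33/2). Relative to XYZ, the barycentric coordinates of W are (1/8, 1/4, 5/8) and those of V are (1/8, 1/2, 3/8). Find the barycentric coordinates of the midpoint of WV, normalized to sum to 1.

(1/8, 3/8, 1/2)

Since both coordinate triples sum to 1, the midpoint's barycentrics are the componentwise average.
(1/8+1/8)/2 = 1/8; similarly 3/8 and 1/2.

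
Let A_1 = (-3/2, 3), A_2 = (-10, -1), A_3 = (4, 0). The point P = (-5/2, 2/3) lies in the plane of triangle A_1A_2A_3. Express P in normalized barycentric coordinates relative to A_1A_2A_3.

(1/3, 1/3, 1/3)

Signed area of the reference triangle: [A_1A_2A_3] = ½·((-3/2)·(-1−0) + (-10)·(0−3) + 4·(3−(-1))) = ½·(3/2 + 30 + 16) = 95/4.
[PA_2A_3] = ½·((-5/2)·(-1−0) + (-10)·(0−(2/3)) + 4·(2/3−(-1))) = ½·(5/2 + 20/3 + 20/3) = 95/12, so the A_1-coordinate is (95/12)/(95/4) = 1/3.
[A_1PA_3] = ½·((-3/2)·(2/3−0) + (-5/2)·(0−3) + 4·(3−(2/3))) = ½·(-1 + 15/2 + 28/3) = 95/12, so the A_2-coordinate is 1/3.
[A_1A_2P] = ½·((-3/2)·(-1−(2/3)) + (-10)·(2/3−3) + (-5/2)·(3−(-1))) = ½·(5/2 + 70/3 − 10) = 95/12, so the A_3-coordinate is 1/3.
Check: 1/3 + 1/3 + 1/3 = 1.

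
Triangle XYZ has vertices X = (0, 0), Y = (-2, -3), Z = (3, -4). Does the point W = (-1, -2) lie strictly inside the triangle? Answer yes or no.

Barycentric coordinates of W: (6/17, 10/17, 1/17).
The three coordinates are positive, positive, positive; a point is interior exactly when all three are positive.

yes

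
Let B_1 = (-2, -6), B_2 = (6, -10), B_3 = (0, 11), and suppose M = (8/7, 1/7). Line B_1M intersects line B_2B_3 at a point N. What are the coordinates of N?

(12/5, 13/5)

Barycentric coordinates of M with respect to B_1B_2B_3: (2/7, 2/7, 3/7).
On side B_2B_3 the B_1-coordinate is zero; dropping M's B_1-weight 2/7 and renormalizing the remaining 2/7 : 3/7 gives weights 2/5, 3/5 on B_2, B_3.
N = (2/5)·(6, -10) + (3/5)·(0, 11) = (12/5, 13/5).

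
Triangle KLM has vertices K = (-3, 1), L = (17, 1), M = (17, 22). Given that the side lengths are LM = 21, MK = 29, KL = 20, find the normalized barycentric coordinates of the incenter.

The incenter has barycentric coordinates proportional to the opposite side lengths: (21 : 29 : 20).
Normalizing by 21+29+20 = 70 gives (3/10, 29/70, 2/7).

(3/10, 29/70, 2/7)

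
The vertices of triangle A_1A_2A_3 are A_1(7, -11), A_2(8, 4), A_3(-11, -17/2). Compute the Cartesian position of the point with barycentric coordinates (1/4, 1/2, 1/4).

P = (1/4)·A_1 + (1/2)·A_2 + (1/4)·A_3.
x-coordinate: (1/4)·7 + (1/2)·8 + (1/4)·(-11) = 3.
y-coordinate: (1/4)·(-11) + (1/2)·4 + (1/4)·(-17/2) = -23/8.

(3, -23/8)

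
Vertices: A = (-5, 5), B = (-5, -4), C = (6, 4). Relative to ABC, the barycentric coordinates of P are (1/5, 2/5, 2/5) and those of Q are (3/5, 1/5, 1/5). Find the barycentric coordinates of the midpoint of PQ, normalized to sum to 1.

Since both coordinate triples sum to 1, the midpoint's barycentrics are the componentwise average.
(1/5+3/5)/2 = 2/5; similarly 3/10 and 3/10.

(2/5, 3/10, 3/10)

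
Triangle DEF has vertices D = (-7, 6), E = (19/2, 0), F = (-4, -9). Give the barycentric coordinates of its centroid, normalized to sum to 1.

(1/3, 1/3, 1/3)

The centroid is the average of the vertices, so each weight is 1/3.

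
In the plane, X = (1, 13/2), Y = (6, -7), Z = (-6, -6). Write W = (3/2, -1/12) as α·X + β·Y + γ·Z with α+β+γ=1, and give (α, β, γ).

(1/2, 1/3, 1/6)

Signed area of the reference triangle: [XYZ] = ½·(1·(-7−(-6)) + 6·(-6−(13/2)) + (-6)·(13/2−(-7))) = ½·(-1 − 75 − 81) = -157/2.
[WYZ] = ½·((3/2)·(-7−(-6)) + 6·(-6−(-1/12)) + (-6)·(-1/12−(-7))) = ½·(-3/2 − 71/2 − 83/2) = -157/4, so the X-coordinate is (-157/4)/(-157/2) = 1/2.
[XWZ] = ½·(1·(-1/12−(-6)) + (3/2)·(-6−(13/2)) + (-6)·(13/2−(-1/12))) = ½·(71/12 − 75/4 − 79/2) = -157/6, so the Y-coordinate is 1/3.
[XYW] = ½·(1·(-7−(-1/12)) + 6·(-1/12−(13/2)) + (3/2)·(13/2−(-7))) = ½·(-83/12 − 79/2 + 81/4) = -157/12, so the Z-coordinate is 1/6.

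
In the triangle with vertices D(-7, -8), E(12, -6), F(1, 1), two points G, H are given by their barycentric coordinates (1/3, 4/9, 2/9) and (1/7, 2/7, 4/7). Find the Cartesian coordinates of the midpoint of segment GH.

(28/9, -233/63)

Barycentric coordinates of the midpoint are the average: (5/21, 23/63, 25/63).
Converting: (5/21)·D + (23/63)·E + (25/63)·F = (28/9, -233/63).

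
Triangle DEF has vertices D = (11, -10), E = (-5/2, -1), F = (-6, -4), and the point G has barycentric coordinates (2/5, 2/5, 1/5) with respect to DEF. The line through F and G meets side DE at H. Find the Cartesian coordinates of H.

(17/4, -11/2)

Line FG meets DE where the F-coordinate vanishes; zeroing G's F-weight and renormalizing leaves D, E-weights 2/5 : 2/5 → (1/2, 1/2).
So H = (1/2)·D + (1/2)·E = (17/4, -11/2).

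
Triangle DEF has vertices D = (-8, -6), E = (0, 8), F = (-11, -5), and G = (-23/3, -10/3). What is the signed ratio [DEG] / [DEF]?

1/3

[DEF] = ½·((-8)·(8−(-5)) + 0·(-5−(-6)) + (-11)·(-6−8)) = ½·(-104 + 0 + 154) = 25.
[DEG] = ½·((-8)·(8−(-10/3)) + 0·(-10/3−(-6)) + (-23/3)·(-6−8)) = ½·(-272/3 + 0 + 322/3) = 25/3, so the ratio is (25/3)/25 = 1/3.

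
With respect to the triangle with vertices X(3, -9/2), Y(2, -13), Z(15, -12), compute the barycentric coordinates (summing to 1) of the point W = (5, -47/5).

Signed area of the reference triangle: [XYZ] = ½·(3·(-13−(-12)) + 2·(-12−(-9/2)) + 15·(-9/2−(-13))) = ½·(-3 − 15 + 255/2) = 219/4.
[WYZ] = ½·(5·(-13−(-12)) + 2·(-12−(-47/5)) + 15·(-47/5−(-13))) = ½·(-5 − 26/5 + 54) = 219/10, so the X-coordinate is (219/10)/(219/4) = 2/5.
[XWZ] = ½·(3·(-47/5−(-12)) + 5·(-12−(-9/2)) + 15·(-9/2−(-47/5))) = ½·(39/5 − 75/2 + 147/2) = 219/10, so the Y-coordinate is 2/5.
[XYW] = ½·(3·(-13−(-47/5)) + 2·(-47/5−(-9/2)) + 5·(-9/2−(-13))) = ½·(-54/5 − 49/5 + 85/2) = 219/20, so the Z-coordinate is 1/5.

(2/5, 2/5, 1/5)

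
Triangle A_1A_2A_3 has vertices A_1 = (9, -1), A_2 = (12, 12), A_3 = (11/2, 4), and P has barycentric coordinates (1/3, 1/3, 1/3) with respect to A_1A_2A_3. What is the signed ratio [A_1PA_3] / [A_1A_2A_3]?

The signed ratio [A_1PA_3]/[A_1A_2A_3] equals the barycentric coordinate of P at vertex A_2, which is 1/3.

1/3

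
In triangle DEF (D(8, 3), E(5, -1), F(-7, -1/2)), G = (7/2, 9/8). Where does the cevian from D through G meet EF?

(-1, -3/4)

Barycentric coordinates of G with respect to DEF: (1/2, 1/4, 1/4).
On side EF the D-coordinate is zero; dropping G's D-weight 1/2 and renormalizing the remaining 1/4 : 1/4 gives weights 1/2, 1/2 on E, F.
H = (1/2)·(5, -1) + (1/2)·(-7, -1/2) = (-1, -3/4).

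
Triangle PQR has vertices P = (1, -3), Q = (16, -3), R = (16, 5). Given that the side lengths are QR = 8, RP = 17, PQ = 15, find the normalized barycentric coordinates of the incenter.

(1/5, 17/40, 3/8)

The incenter has barycentric coordinates proportional to the opposite side lengths: (8 : 17 : 15).
Normalizing by 8+17+15 = 40 gives (1/5, 17/40, 3/8).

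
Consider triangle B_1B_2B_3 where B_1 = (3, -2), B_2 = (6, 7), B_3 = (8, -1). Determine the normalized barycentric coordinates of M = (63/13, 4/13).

(7/13, 3/13, 3/13)

Signed area of the reference triangle: [B_1B_2B_3] = ½·(3·(7−(-1)) + 6·(-1−(-2)) + 8·(-2−7)) = ½·(24 + 6 − 72) = -21.
[MB_2B_3] = ½·((63/13)·(7−(-1)) + 6·(-1−(4/13)) + 8·(4/13−7)) = ½·(504/13 − 102/13 − 696/13) = -147/13, so the B_1-coordinate is (-147/13)/(-21) = 7/13.
[B_1MB_3] = ½·(3·(4/13−(-1)) + (63/13)·(-1−(-2)) + 8·(-2−(4/13))) = ½·(51/13 + 63/13 − 240/13) = -63/13, so the B_2-coordinate is 3/13.
[B_1B_2M] = ½·(3·(7−(4/13)) + 6·(4/13−(-2)) + (63/13)·(-2−7)) = ½·(261/13 + 180/13 − 567/13) = -63/13, so the B_3-coordinate is 3/13.
Check: 7/13 + 3/13 + 3/13 = 1.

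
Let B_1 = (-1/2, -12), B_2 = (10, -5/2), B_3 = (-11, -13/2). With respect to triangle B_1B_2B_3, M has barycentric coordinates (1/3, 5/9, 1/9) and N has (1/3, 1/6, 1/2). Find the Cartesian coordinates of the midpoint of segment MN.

(1/12, -62/9)

Barycentric coordinates of the midpoint are the average: (1/3, 13/36, 11/36).
Converting: (1/3)·B_1 + (13/36)·B_2 + (11/36)·B_3 = (1/12, -62/9).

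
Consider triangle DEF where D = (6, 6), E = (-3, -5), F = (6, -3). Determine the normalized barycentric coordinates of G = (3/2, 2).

(2/3, 1/2, -1/6)

Signed area of the reference triangle: [DEF] = ½·(6·(-5−(-3)) + (-3)·(-3−6) + 6·(6−(-5))) = ½·(-12 + 27 + 66) = 81/2.
[GEF] = ½·((3/2)·(-5−(-3)) + (-3)·(-3−2) + 6·(2−(-5))) = ½·(-3 + 15 + 42) = 27, so the D-coordinate is 27/(81/2) = 2/3.
[DGF] = ½·(6·(2−(-3)) + (3/2)·(-3−6) + 6·(6−2)) = ½·(30 − 27/2 + 24) = 81/4, so the E-coordinate is 1/2.
[DEG] = ½·(6·(-5−2) + (-3)·(2−6) + (3/2)·(6−(-5))) = ½·(-42 + 12 + 33/2) = -27/4, so the F-coordinate is -1/6.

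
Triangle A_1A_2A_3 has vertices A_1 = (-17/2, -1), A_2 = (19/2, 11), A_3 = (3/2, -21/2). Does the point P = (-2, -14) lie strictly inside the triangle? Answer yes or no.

no

Barycentric coordinates of P: (63/388, -91/388, 104/97).
The three coordinates are positive, negative, positive; a point is interior exactly when all three are positive.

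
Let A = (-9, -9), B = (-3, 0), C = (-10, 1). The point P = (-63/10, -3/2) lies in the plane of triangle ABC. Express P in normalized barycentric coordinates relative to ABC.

Signed area of the reference triangle: [ABC] = ½·((-9)·(0−1) + (-3)·(1−(-9)) + (-10)·(-9−0)) = ½·(9 − 30 + 90) = 69/2.
[PBC] = ½·((-63/10)·(0−1) + (-3)·(1−(-3/2)) + (-10)·(-3/2−0)) = ½·(63/10 − 15/2 + 15) = 69/10, so the A-coordinate is (69/10)/(69/2) = 1/5.
[APC] = ½·((-9)·(-3/2−1) + (-63/10)·(1−(-9)) + (-10)·(-9−(-3/2))) = ½·(45/2 − 63 + 75) = 69/4, so the B-coordinate is 1/2.
[ABP] = ½·((-9)·(0−(-3/2)) + (-3)·(-3/2−(-9)) + (-63/10)·(-9−0)) = ½·(-27/2 − 45/2 + 567/10) = 207/20, so the C-coordinate is 3/10.
Check: 1/5 + 1/2 + 3/10 = 1.

(1/5, 1/2, 3/10)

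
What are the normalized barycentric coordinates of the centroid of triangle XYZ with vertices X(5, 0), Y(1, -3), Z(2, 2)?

(1/3, 1/3, 1/3)

The centroid is the average of the vertices, so each weight is 1/3.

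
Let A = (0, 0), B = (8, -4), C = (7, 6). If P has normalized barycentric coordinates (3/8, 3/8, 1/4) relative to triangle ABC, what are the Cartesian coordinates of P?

P = (3/8)·A + (3/8)·B + (1/4)·C.
x-coordinate: (3/8)·0 + (3/8)·8 + (1/4)·7 = 19/4.
y-coordinate: (3/8)·0 + (3/8)·(-4) + (1/4)·6 = 0.

(19/4, 0)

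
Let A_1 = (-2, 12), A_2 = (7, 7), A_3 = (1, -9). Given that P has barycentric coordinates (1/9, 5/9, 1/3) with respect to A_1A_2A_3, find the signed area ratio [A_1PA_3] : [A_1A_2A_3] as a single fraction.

The signed ratio [A_1PA_3]/[A_1A_2A_3] equals the barycentric coordinate of P at vertex A_2, which is 5/9.

5/9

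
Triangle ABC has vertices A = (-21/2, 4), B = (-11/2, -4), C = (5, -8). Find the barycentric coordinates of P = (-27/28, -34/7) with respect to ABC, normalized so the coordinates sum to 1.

Signed area of the reference triangle: [ABC] = ½·((-21/2)·(-4−(-8)) + (-11/2)·(-8−4) + 5·(4−(-4))) = ½·(-42 + 66 + 40) = 32.
[PBC] = ½·((-27/28)·(-4−(-8)) + (-11/2)·(-8−(-34/7)) + 5·(-34/7−(-4))) = ½·(-27/7 + 121/7 − 30/7) = 32/7, so the A-coordinate is (32/7)/32 = 1/7.
[APC] = ½·((-21/2)·(-34/7−(-8)) + (-27/28)·(-8−4) + 5·(4−(-34/7))) = ½·(-33 + 81/7 + 310/7) = 80/7, so the B-coordinate is 5/14.
[ABP] = ½·((-21/2)·(-4−(-34/7)) + (-11/2)·(-34/7−4) + (-27/28)·(4−(-4))) = ½·(-9 + 341/7 − 54/7) = 16, so the C-coordinate is 1/2.
Check: 1/7 + 5/14 + 1/2 = 1.

(1/7, 5/14, 1/2)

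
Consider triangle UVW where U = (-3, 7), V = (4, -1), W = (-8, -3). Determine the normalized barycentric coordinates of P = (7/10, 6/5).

(3/10, 3/5, 1/10)

Signed area of the reference triangle: [UVW] = ½·((-3)·(-1−(-3)) + 4·(-3−7) + (-8)·(7−(-1))) = ½·(-6 − 40 − 64) = -55.
[PVW] = ½·((7/10)·(-1−(-3)) + 4·(-3−(6/5)) + (-8)·(6/5−(-1))) = ½·(7/5 − 84/5 − 88/5) = -33/2, so the U-coordinate is (-33/2)/(-55) = 3/10.
[UPW] = ½·((-3)·(6/5−(-3)) + (7/10)·(-3−7) + (-8)·(7−(6/5))) = ½·(-63/5 − 7 − 232/5) = -33, so the V-coordinate is 3/5.
[UVP] = ½·((-3)·(-1−(6/5)) + 4·(6/5−7) + (7/10)·(7−(-1))) = ½·(33/5 − 116/5 + 28/5) = -11/2, so the W-coordinate is 1/10.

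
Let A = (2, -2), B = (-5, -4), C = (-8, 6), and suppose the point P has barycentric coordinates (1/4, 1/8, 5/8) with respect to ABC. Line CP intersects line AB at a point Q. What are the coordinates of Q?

Line CP meets AB where the C-coordinate vanishes; zeroing P's C-weight and renormalizing leaves A, B-weights 1/4 : 1/8 → (2/3, 1/3).
So Q = (2/3)·A + (1/3)·B = (-1/3, -8/3).

(-1/3, -8/3)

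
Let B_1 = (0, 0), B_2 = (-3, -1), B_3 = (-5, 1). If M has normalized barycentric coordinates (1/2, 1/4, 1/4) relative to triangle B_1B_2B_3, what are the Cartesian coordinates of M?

M = (1/2)·B_1 + (1/4)·B_2 + (1/4)·B_3.
x-coordinate: (1/2)·0 + (1/4)·(-3) + (1/4)·(-5) = -2.
y-coordinate: (1/2)·0 + (1/4)·(-1) + (1/4)·1 = 0.

(-2, 0)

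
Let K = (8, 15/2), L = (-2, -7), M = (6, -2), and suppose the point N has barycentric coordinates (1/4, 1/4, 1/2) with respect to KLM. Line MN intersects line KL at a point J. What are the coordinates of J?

Line MN meets KL where the M-coordinate vanishes; zeroing N's M-weight and renormalizing leaves K, L-weights 1/4 : 1/4 → (1/2, 1/2).
So J = (1/2)·K + (1/2)·L = (3, 1/4).

(3, 1/4)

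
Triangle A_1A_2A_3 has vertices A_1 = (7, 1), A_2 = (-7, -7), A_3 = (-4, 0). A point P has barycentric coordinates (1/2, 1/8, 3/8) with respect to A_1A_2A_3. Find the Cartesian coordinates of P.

(9/8, -3/8)

P = (1/2)·A_1 + (1/8)·A_2 + (3/8)·A_3.
x-coordinate: (1/2)·7 + (1/8)·(-7) + (3/8)·(-4) = 9/8.
y-coordinate: (1/2)·1 + (1/8)·(-7) + (3/8)·0 = -3/8.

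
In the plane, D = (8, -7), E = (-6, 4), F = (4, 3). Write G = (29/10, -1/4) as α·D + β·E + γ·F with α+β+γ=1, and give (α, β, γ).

(7/20, 1/4, 2/5)

Signed area of the reference triangle: [DEF] = ½·(8·(4−3) + (-6)·(3−(-7)) + 4·(-7−4)) = ½·(8 − 60 − 44) = -48.
[GEF] = ½·((29/10)·(4−3) + (-6)·(3−(-1/4)) + 4·(-1/4−4)) = ½·(29/10 − 39/2 − 17) = -84/5, so the D-coordinate is (-84/5)/(-48) = 7/20.
[DGF] = ½·(8·(-1/4−3) + (29/10)·(3−(-7)) + 4·(-7−(-1/4))) = ½·(-26 + 29 − 27) = -12, so the E-coordinate is 1/4.
[DEG] = ½·(8·(4−(-1/4)) + (-6)·(-1/4−(-7)) + (29/10)·(-7−4)) = ½·(34 − 81/2 − 319/10) = -96/5, so the F-coordinate is 2/5.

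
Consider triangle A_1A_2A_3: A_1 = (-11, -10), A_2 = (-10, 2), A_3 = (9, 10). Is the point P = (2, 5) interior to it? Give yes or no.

yes

Barycentric coordinates of P: (39/220, 2/11, 141/220).
The three coordinates are positive, positive, positive; a point is interior exactly when all three are positive.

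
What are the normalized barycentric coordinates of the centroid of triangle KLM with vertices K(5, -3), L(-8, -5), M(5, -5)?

The centroid is the average of the vertices, so each weight is 1/3.

(1/3, 1/3, 1/3)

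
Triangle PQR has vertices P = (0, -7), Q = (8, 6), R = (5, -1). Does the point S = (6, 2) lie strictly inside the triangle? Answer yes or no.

yes

Barycentric coordinates of S: (2/17, 9/17, 6/17).
The three coordinates are positive, positive, positive; a point is interior exactly when all three are positive.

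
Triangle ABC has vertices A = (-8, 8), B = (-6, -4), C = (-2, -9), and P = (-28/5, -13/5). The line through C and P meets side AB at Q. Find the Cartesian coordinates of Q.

(-13/2, -1)

Barycentric coordinates of P with respect to ABC: (1/5, 3/5, 1/5).
On side AB the C-coordinate is zero; dropping P's C-weight 1/5 and renormalizing the remaining 1/5 : 3/5 gives weights 1/4, 3/4 on A, B.
Q = (1/4)·(-8, 8) + (3/4)·(-6, -4) = (-13/2, -1).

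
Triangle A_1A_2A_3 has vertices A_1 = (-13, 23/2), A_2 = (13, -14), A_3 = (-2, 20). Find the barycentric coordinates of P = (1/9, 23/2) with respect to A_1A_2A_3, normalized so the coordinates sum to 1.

Signed area of the reference triangle: [A_1A_2A_3] = ½·((-13)·(-14−20) + 13·(20−(23/2)) + (-2)·(23/2−(-14))) = ½·(442 + 221/2 − 51) = 1003/4.
[PA_2A_3] = ½·((1/9)·(-14−20) + 13·(20−(23/2)) + (-2)·(23/2−(-14))) = ½·(-34/9 + 221/2 − 51) = 1003/36, so the A_1-coordinate is (1003/36)/(1003/4) = 1/9.
[A_1PA_3] = ½·((-13)·(23/2−20) + (1/9)·(20−(23/2)) + (-2)·(23/2−(23/2))) = ½·(221/2 + 17/18 + 0) = 1003/18, so the A_2-coordinate is 2/9.
[A_1A_2P] = ½·((-13)·(-14−(23/2)) + 13·(23/2−(23/2)) + (1/9)·(23/2−(-14))) = ½·(663/2 + 0 + 17/6) = 1003/6, so the A_3-coordinate is 2/3.

(1/9, 2/9, 2/3)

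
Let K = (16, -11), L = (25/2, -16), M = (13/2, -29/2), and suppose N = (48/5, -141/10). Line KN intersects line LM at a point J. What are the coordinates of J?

Barycentric coordinates of N with respect to KLM: (1/5, 1/5, 3/5).
On side LM the K-coordinate is zero; dropping N's K-weight 1/5 and renormalizing the remaining 1/5 : 3/5 gives weights 1/4, 3/4 on L, M.
J = (1/4)·(25/2, -16) + (3/4)·(13/2, -29/2) = (8, -119/8).

(8, -119/8)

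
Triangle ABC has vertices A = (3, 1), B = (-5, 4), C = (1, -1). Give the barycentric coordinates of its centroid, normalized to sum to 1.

(1/3, 1/3, 1/3)

The centroid is the average of the vertices, so each weight is 1/3.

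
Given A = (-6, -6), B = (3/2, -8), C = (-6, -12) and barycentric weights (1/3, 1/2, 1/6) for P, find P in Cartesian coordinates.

(-9/4, -8)

P = (1/3)·A + (1/2)·B + (1/6)·C.
x-coordinate: (1/3)·(-6) + (1/2)·(3/2) + (1/6)·(-6) = -9/4.
y-coordinate: (1/3)·(-6) + (1/2)·(-8) + (1/6)·(-12) = -8.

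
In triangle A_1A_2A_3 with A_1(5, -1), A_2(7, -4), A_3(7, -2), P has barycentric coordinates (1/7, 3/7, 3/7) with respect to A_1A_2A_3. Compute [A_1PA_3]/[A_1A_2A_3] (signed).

3/7

The signed ratio [A_1PA_3]/[A_1A_2A_3] equals the barycentric coordinate of P at vertex A_2, which is 3/7.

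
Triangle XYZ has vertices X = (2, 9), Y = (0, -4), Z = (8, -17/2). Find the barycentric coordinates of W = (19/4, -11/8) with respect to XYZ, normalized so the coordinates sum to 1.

Signed area of the reference triangle: [XYZ] = ½·(2·(-4−(-17/2)) + 0·(-17/2−9) + 8·(9−(-4))) = ½·(9 + 0 + 104) = 113/2.
[WYZ] = ½·((19/4)·(-4−(-17/2)) + 0·(-17/2−(-11/8)) + 8·(-11/8−(-4))) = ½·(171/8 + 0 + 21) = 339/16, so the X-coordinate is (339/16)/(113/2) = 3/8.
[XWZ] = ½·(2·(-11/8−(-17/2)) + (19/4)·(-17/2−9) + 8·(9−(-11/8))) = ½·(57/4 − 665/8 + 83) = 113/16, so the Y-coordinate is 1/8.
[XYW] = ½·(2·(-4−(-11/8)) + 0·(-11/8−9) + (19/4)·(9−(-4))) = ½·(-21/4 + 0 + 247/4) = 113/4, so the Z-coordinate is 1/2.

(3/8, 1/8, 1/2)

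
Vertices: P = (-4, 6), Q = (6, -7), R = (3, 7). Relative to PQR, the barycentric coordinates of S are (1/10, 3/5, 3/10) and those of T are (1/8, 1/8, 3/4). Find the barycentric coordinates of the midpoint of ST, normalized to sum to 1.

Since both coordinate triples sum to 1, the midpoint's barycentrics are the componentwise average.
(1/10+1/8)/2 = 9/80; similarly 29/80 and 21/40.

(9/80, 29/80, 21/40)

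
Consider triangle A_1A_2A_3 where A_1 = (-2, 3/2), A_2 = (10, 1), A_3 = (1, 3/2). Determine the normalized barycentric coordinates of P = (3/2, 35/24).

(1/12, 1/12, 5/6)

Signed area of the reference triangle: [A_1A_2A_3] = ½·((-2)·(1−(3/2)) + 10·(3/2−(3/2)) + 1·(3/2−1)) = ½·(1 + 0 + 1/2) = 3/4.
[PA_2A_3] = ½·((3/2)·(1−(3/2)) + 10·(3/2−(35/24)) + 1·(35/24−1)) = ½·(-3/4 + 5/12 + 11/24) = 1/16, so the A_1-coordinate is (1/16)/(3/4) = 1/12.
[A_1PA_3] = ½·((-2)·(35/24−(3/2)) + (3/2)·(3/2−(3/2)) + 1·(3/2−(35/24))) = ½·(1/12 + 0 + 1/24) = 1/16, so the A_2-coordinate is 1/12.
[A_1A_2P] = ½·((-2)·(1−(35/24)) + 10·(35/24−(3/2)) + (3/2)·(3/2−1)) = ½·(11/12 − 5/12 + 3/4) = 5/8, so the A_3-coordinate is 5/6.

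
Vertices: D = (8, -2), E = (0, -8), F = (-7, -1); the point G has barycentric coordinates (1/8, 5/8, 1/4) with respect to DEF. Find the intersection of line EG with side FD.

(-2, -4/3)

Line EG meets FD where the E-coordinate vanishes; zeroing G's E-weight and renormalizing leaves F, D-weights 1/4 : 1/8 → (2/3, 1/3).
So H = (2/3)·F + (1/3)·D = (-2, -4/3).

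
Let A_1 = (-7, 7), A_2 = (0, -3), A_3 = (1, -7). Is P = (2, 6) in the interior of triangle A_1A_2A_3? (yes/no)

Barycentric coordinates of P: (-17/18, 59/9, -83/18).
The three coordinates are negative, positive, negative; a point is interior exactly when all three are positive.

no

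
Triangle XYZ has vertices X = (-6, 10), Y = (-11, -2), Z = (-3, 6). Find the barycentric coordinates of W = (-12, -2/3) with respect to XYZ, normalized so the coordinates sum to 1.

Signed area of the reference triangle: [XYZ] = ½·((-6)·(-2−6) + (-11)·(6−10) + (-3)·(10−(-2))) = ½·(48 + 44 − 36) = 28.
[WYZ] = ½·((-12)·(-2−6) + (-11)·(6−(-2/3)) + (-3)·(-2/3−(-2))) = ½·(96 − 220/3 − 4) = 28/3, so the X-coordinate is (28/3)/28 = 1/3.
[XWZ] = ½·((-6)·(-2/3−6) + (-12)·(6−10) + (-3)·(10−(-2/3))) = ½·(40 + 48 − 32) = 28, so the Y-coordinate is 1.
[XYW] = ½·((-6)·(-2−(-2/3)) + (-11)·(-2/3−10) + (-12)·(10−(-2))) = ½·(8 + 352/3 − 144) = -28/3, so the Z-coordinate is -1/3.
Check: 1/3 + 1 − 1/3 = 1.

(1/3, 1, -1/3)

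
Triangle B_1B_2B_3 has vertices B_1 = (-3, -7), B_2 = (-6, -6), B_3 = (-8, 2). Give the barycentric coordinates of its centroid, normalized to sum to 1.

The centroid is the average of the vertices, so each weight is 1/3.

(1/3, 1/3, 1/3)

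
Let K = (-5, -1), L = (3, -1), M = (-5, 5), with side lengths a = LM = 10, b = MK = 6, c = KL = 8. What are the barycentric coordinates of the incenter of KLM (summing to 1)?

(5/12, 1/4, 1/3)

The incenter has barycentric coordinates proportional to the opposite side lengths: (10 : 6 : 8).
Normalizing by 10+6+8 = 24 gives (5/12, 1/4, 1/3).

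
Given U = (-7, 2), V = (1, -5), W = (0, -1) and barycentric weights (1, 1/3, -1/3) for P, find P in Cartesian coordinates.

P = 1·U + (1/3)·V + (-1/3)·W.
x-coordinate: 1·(-7) + (1/3)·1 + (-1/3)·0 = -20/3.
y-coordinate: 1·2 + (1/3)·(-5) + (-1/3)·(-1) = 2/3.

(-20/3, 2/3)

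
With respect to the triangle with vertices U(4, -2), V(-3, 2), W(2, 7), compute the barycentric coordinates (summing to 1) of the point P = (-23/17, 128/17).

(-6/17, 9/17, 14/17)

Signed area of the reference triangle: [UVW] = ½·(4·(2−7) + (-3)·(7−(-2)) + 2·(-2−2)) = ½·(-20 − 27 − 8) = -55/2.
[PVW] = ½·((-23/17)·(2−7) + (-3)·(7−(128/17)) + 2·(128/17−2)) = ½·(115/17 + 27/17 + 188/17) = 165/17, so the U-coordinate is (165/17)/(-55/2) = -6/17.
[UPW] = ½·(4·(128/17−7) + (-23/17)·(7−(-2)) + 2·(-2−(128/17))) = ½·(36/17 − 207/17 − 324/17) = -495/34, so the V-coordinate is 9/17.
[UVP] = ½·(4·(2−(128/17)) + (-3)·(128/17−(-2)) + (-23/17)·(-2−2)) = ½·(-376/17 − 486/17 + 92/17) = -385/17, so the W-coordinate is 14/17.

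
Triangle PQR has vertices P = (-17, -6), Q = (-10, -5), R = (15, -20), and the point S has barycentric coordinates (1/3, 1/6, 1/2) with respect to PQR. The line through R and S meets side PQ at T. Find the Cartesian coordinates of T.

(-44/3, -17/3)

Line RS meets PQ where the R-coordinate vanishes; zeroing S's R-weight and renormalizing leaves P, Q-weights 1/3 : 1/6 → (2/3, 1/3).
So T = (2/3)·P + (1/3)·Q = (-44/3, -17/3).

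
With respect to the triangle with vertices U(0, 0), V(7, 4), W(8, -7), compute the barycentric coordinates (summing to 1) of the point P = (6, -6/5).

Signed area of the reference triangle: [UVW] = ½·(0·(4−(-7)) + 7·(-7−0) + 8·(0−4)) = ½·(0 − 49 − 32) = -81/2.
[PVW] = ½·(6·(4−(-7)) + 7·(-7−(-6/5)) + 8·(-6/5−4)) = ½·(66 − 203/5 − 208/5) = -81/10, so the U-coordinate is (-81/10)/(-81/2) = 1/5.
[UPW] = ½·(0·(-6/5−(-7)) + 6·(-7−0) + 8·(0−(-6/5))) = ½·(0 − 42 + 48/5) = -81/5, so the V-coordinate is 2/5.
[UVP] = ½·(0·(4−(-6/5)) + 7·(-6/5−0) + 6·(0−4)) = ½·(0 − 42/5 − 24) = -81/5, so the W-coordinate is 2/5.

(1/5, 2/5, 2/5)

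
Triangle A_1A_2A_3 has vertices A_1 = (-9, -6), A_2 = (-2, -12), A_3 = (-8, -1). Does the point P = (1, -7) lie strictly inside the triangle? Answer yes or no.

Barycentric coordinates of P: (-63/41, 51/41, 53/41).
The three coordinates are negative, positive, positive; a point is interior exactly when all three are positive.

no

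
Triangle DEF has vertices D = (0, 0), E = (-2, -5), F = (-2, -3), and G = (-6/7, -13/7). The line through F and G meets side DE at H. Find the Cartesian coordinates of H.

(-2/3, -5/3)

Barycentric coordinates of G with respect to DEF: (4/7, 2/7, 1/7).
On side DE the F-coordinate is zero; dropping G's F-weight 1/7 and renormalizing the remaining 4/7 : 2/7 gives weights 2/3, 1/3 on D, E.
H = (2/3)·(0, 0) + (1/3)·(-2, -5) = (-2/3, -5/3).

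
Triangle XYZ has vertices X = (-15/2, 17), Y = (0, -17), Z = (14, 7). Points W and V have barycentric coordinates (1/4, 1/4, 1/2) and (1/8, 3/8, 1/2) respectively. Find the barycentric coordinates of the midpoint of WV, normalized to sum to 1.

Since both coordinate triples sum to 1, the midpoint's barycentrics are the componentwise average.
(1/4+1/8)/2 = 3/16; similarly 5/16 and 1/2.

(3/16, 5/16, 1/2)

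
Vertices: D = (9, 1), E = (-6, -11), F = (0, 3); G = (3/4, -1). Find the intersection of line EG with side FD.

(3, 7/3)

Barycentric coordinates of G with respect to DEF: (1/4, 1/4, 1/2).
On side FD the E-coordinate is zero; dropping G's E-weight 1/4 and renormalizing the remaining 1/2 : 1/4 gives weights 2/3, 1/3 on F, D.
H = (2/3)·(0, 3) + (1/3)·(9, 1) = (3, 7/3).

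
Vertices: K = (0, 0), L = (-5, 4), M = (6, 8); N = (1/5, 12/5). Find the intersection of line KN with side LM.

Barycentric coordinates of N with respect to KLM: (3/5, 1/5, 1/5).
On side LM the K-coordinate is zero; dropping N's K-weight 3/5 and renormalizing the remaining 1/5 : 1/5 gives weights 1/2, 1/2 on L, M.
J = (1/2)·(-5, 4) + (1/2)·(6, 8) = (1/2, 6).

(1/2, 6)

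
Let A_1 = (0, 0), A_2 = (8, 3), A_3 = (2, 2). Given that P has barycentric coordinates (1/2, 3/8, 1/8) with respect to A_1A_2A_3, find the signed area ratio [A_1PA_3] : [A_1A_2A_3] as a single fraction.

The signed ratio [A_1PA_3]/[A_1A_2A_3] equals the barycentric coordinate of P at vertex A_2, which is 3/8.

3/8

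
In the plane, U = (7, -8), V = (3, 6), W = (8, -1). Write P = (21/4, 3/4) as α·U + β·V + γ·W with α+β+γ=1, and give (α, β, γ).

Signed area of the reference triangle: [UVW] = ½·(7·(6−(-1)) + 3·(-1−(-8)) + 8·(-8−6)) = ½·(49 + 21 − 112) = -21.
[PVW] = ½·((21/4)·(6−(-1)) + 3·(-1−(3/4)) + 8·(3/4−6)) = ½·(147/4 − 21/4 − 42) = -21/4, so the U-coordinate is (-21/4)/(-21) = 1/4.
[UPW] = ½·(7·(3/4−(-1)) + (21/4)·(-1−(-8)) + 8·(-8−(3/4))) = ½·(49/4 + 147/4 − 70) = -21/2, so the V-coordinate is 1/2.
[UVP] = ½·(7·(6−(3/4)) + 3·(3/4−(-8)) + (21/4)·(-8−6)) = ½·(147/4 + 105/4 − 147/2) = -21/4, so the W-coordinate is 1/4.

(1/4, 1/2, 1/4)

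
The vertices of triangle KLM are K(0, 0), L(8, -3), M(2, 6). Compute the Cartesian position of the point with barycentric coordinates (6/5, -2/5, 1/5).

N = (6/5)·K + (-2/5)·L + (1/5)·M.
x-coordinate: (6/5)·0 + (-2/5)·8 + (1/5)·2 = -14/5.
y-coordinate: (6/5)·0 + (-2/5)·(-3) + (1/5)·6 = 12/5.

(-14/5, 12/5)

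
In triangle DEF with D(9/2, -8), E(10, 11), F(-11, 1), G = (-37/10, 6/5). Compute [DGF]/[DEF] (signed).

1/5

[DEF] = ½·((9/2)·(11−1) + 10·(1−(-8)) + (-11)·(-8−11)) = ½·(45 + 90 + 209) = 172.
[DGF] = ½·((9/2)·(6/5−1) + (-37/10)·(1−(-8)) + (-11)·(-8−(6/5))) = ½·(9/10 − 333/10 + 506/5) = 172/5, so the ratio is (172/5)/172 = 1/5.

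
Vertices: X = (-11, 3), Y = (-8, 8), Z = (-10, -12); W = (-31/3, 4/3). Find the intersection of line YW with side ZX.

Barycentric coordinates of W with respect to XYZ: (2/3, 1/6, 1/6).
On side ZX the Y-coordinate is zero; dropping W's Y-weight 1/6 and renormalizing the remaining 1/6 : 2/3 gives weights 1/5, 4/5 on Z, X.
V = (1/5)·(-10, -12) + (4/5)·(-11, 3) = (-54/5, 0).

(-54/5, 0)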